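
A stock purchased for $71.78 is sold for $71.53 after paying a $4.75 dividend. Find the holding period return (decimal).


Formula: HPR = (P1 - P0 + D) / P0
Gain: $71.53 - $71.78 + $4.75 = $4.50
HPR = $4.50 / $71.78 = 0.0627

0.0627


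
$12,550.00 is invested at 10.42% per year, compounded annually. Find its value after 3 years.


Formula: FV = P * (1 + r)^n
Substituting: FV = $12,550.00 * (1 + 0.1042)^3
Growth factor: (1.1042)^3 = 1.346304
FV = $12,550.00 * 1.346304 = $16,896.12

$16,896.12


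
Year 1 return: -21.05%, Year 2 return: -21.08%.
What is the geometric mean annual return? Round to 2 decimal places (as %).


Formula: Geometric mean = ((1+r1)*(1+r2))^(1/2) - 1
Product: (1 + -0.2105) * (1 + -0.2108) = 0.7895 * 0.7892 = 0.623073
Square root: 0.623073^0.5 = 0.78935
Geometric mean = 0.78935 - 1 = -0.21065
As percentage: -21.07%

-21.07%


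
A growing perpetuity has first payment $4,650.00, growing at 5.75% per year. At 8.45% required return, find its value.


Formula: PV = C / (r - g)
Spread: r - g = 0.0845 - 0.0575 = 0.027
Substituting: PV = $4,650.00 / 0.027
PV = $172,222.22

$172,222.22


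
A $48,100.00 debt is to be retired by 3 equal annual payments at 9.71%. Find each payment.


Formula: PMT = PV * r / (1 - (1+r)^(-n))
Denominator: 1 - (1 + 0.0971)^(-3) = 0.242712
Numerator: $48,100.00 * 0.0971 = 4670.51
PMT = 4670.51 / 0.242712 = $19,243.05

$19,243.05


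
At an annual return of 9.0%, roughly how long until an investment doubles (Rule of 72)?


Formula: Years ≈ 72 / r
Substituting: Years ≈ 72 / 9.0
Years ≈ 8.0

8.0 years


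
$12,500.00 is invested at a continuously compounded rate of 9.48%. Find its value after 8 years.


Formula: FV = P * e^(r*t)
Exponent: r*t = 0.0948 * 8 = 0.7584
e^(0.7584) = 2.134858
FV = $12,500.00 * 2.134858 = $26,685.72

$26,685.72


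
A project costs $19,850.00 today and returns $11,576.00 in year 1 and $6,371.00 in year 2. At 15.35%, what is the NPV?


Formula: NPV = C0 + C1/(1+r) + C2/(1+r)^2
Discount C1: $11,576.00 / (1 + 0.1535) = $10,035.54
Discount C2: $6,371.00 / (1 + 0.1535)^2 = $4,788.20
NPV = -$19,850.00 + $10,035.54 + $4,788.20 = -$5,026.25

-$5,026.25


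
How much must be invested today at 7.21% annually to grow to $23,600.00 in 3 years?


Formula: PV = FV / (1 + r)^n
Substituting: PV = $23,600.00 / (1 + 0.0721)^3
Discount factor: (1.0721)^3 = 1.23227
PV = $23,600.00 / 1.23227 = $19,151.65

$19,151.65


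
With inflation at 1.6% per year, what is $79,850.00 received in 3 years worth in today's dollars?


Formula: Real value = nominal / (1 + inflation)^years
Price level: (1 + 0.016)^3 = 1.048772
Real value = $79,850.00 / 1.048772 = $76,136.66

$76,136.66


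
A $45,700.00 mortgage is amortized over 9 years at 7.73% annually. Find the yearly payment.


Formula: PMT = PV * r / (1 - (1+r)^(-n))
Denominator: 1 - (1 + 0.0773)^(-9) = 0.488353
Numerator: $45,700.00 * 0.0773 = 3532.61
PMT = 3532.61 / 0.488353 = $7,233.72

$7,233.72


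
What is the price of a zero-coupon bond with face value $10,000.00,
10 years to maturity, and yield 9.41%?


Formula: Price = FV / (1 + r)^n
Substituting: Price = $10,000.00 / (1 + 0.0941)^10
Discount factor: (1.0941)^10 = 2.457934
Price = $10,000.00 / 2.457934 = $4,068.46

$4,068.46


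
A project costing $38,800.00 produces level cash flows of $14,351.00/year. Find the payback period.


Formula: Payback = investment / annual cash flow
Substituting: Payback = $38,800.00 / $14,351.00
Payback = 2.7036 years

2.7036 years


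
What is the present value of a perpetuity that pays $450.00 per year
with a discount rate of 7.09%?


Formula: PV = C / r
Substituting: PV = $450.00 / 0.0709
PV = $6,346.97

$6,346.97


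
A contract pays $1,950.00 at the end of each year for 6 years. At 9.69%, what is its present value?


Formula: PV = PMT * (1 - (1+r)^(-n)) / r
Discount factor: (1 + 0.0969)^(-6) = 0.574114
Bracket: 1 - 0.574114 = 0.425886
PV = $1,950.00 * 0.425886 / 0.0969 = $8,570.47

$8,570.47


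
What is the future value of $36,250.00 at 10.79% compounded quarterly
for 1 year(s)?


Formula: FV = P * (1 + r/m)^(m*t)
Period rate: r/m = 0.1079 / 4 = 0.026975
Total periods: m*t = 4 * 1 = 4
Growth factor: (1 + 0.026975)^4 = 1.112345
FV = $36,250.00 * 1.112345 = $40,322.50

$40,322.50


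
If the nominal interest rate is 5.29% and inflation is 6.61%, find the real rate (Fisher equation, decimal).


Formula: (1 + r_real) = (1 + r_nom) / (1 + inflation)
Substituting: (1 + r_real) = 1.0529 / 1.0661
(1 + r_real) = 0.987618
r_real = 0.987618 - 1 = -0.012382

-0.012382


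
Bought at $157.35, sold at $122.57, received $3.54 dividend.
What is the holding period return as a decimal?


Formula: HPR = (P1 - P0 + D) / P0
Gain: $122.57 - $157.35 + $3.54 = -$31.24
HPR = -$31.24 / $157.35 = -0.1985

-0.1985


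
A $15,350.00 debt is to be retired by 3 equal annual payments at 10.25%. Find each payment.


Formula: PMT = PV * r / (1 - (1+r)^(-n))
Denominator: 1 - (1 + 0.1025)^(-3) = 0.253785
Numerator: $15,350.00 * 0.1025 = 1573.375
PMT = 1573.375 / 0.253785 = $6,199.65

$6,199.65


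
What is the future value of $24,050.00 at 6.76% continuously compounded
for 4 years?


Formula: FV = P * e^(r*t)
Exponent: r*t = 0.0676 * 4 = 0.2704
e^(0.2704) = 1.310489
FV = $24,050.00 * 1.310489 = $31,517.25

$31,517.25


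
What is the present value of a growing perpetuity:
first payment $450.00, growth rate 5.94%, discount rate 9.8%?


Formula: PV = C / (r - g)
Spread: r - g = 0.098 - 0.0594 = 0.0386
Substituting: PV = $450.00 / 0.0386
PV = $11,658.03

$11,658.03


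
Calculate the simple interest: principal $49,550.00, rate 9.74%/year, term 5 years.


Formula: I = P * r * t
Substituting: I = $49,550.00 * 0.0974 * 5
Step: I = $49,550.00 * 0.487
I = $24,130.85

$24,130.85


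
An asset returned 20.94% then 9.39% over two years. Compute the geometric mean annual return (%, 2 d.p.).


Formula: Geometric mean = ((1+r1)*(1+r2))^(1/2) - 1
Product: (1 + 0.2094) * (1 + 0.0939) = 1.2094 * 1.0939 = 1.322963
Square root: 1.322963^0.5 = 1.150201
Geometric mean = 1.150201 - 1 = 0.150201
As percentage: 15.02%

15.02%


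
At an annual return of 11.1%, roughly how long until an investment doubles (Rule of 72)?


Formula: Years ≈ 72 / r
Substituting: Years ≈ 72 / 11.1
Years ≈ 6.5

6.5 years


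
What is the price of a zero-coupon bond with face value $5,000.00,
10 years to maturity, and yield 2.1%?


Formula: Price = FV / (1 + r)^n
Substituting: Price = $5,000.00 / (1 + 0.021)^10
Discount factor: (1.021)^10 = 1.230998
Price = $5,000.00 / 1.230998 = $4,061.74

$4,061.74


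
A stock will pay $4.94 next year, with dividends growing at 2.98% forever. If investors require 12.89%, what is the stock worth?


Formula: P = D1 / (r - g)
Spread: r - g = 0.1289 - 0.0298 = 0.0991
Substituting: P = $4.94 / 0.0991
P = $49.85

$49.85


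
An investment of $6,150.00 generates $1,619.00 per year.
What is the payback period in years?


Formula: Payback = investment / annual cash flow
Substituting: Payback = $6,150.00 / $1,619.00
Payback = 3.7986 years

3.7986 years


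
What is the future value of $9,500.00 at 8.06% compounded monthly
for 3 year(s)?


Formula: FV = P * (1 + r/m)^(m*t)
Period rate: r/m = 0.0806 / 12 = 0.006717
Total periods: m*t = 12 * 3 = 36
Growth factor: (1 + 0.006717)^36 = 1.27251
FV = $9,500.00 * 1.27251 = $12,088.85

$12,088.85


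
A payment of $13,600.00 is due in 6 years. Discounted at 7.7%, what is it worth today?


Formula: PV = FV / (1 + r)^n
Substituting: PV = $13,600.00 / (1 + 0.077)^6
Discount factor: (1.077)^6 = 1.560609
PV = $13,600.00 / 1.560609 = $8,714.54

$8,714.54


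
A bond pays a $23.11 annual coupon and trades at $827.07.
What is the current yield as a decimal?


Formula: Current yield = annual coupon / price
Substituting: CY = $23.11 / $827.07
CY = 0.027942

0.027942


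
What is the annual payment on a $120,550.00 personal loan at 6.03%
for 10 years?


Formula: PMT = PV * r / (1 - (1+r)^(-n))
Denominator: 1 - (1 + 0.0603)^(-10) = 0.443183
Numerator: $120,550.00 * 0.0603 = 7269.165
PMT = 7269.165 / 0.443183 = $16,402.17

$16,402.17


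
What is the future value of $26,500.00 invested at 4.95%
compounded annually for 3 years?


Formula: FV = P * (1 + r)^n
Substituting: FV = $26,500.00 * (1 + 0.0495)^3
Growth factor: (1.0495)^3 = 1.155972
FV = $26,500.00 * 1.155972 = $30,633.26

$30,633.26


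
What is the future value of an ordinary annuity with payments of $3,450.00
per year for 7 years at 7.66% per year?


Formula: FV = PMT * ((1+r)^n - 1) / r
Growth factor: (1 + 0.0766)^7 = 1.676411
Numerator: 1.676411 - 1 = 0.676411
FV = $3,450.00 * 0.676411 / 0.0766 = $30,465.01

$30,465.01


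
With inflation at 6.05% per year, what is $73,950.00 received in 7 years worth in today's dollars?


Formula: Real value = nominal / (1 + inflation)^years
Price level: (1 + 0.0605)^7 = 1.508602
Real value = $73,950.00 / 1.508602 = $49,018.89

$49,018.89


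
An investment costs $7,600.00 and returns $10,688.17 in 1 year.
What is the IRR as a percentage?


Formula: IRR = C1/C0 - 1
Substituting: IRR = $10,688.17 / $7,600.00 - 1
Ratio: 1.406338 - 1 = 0.406338
IRR = 40.6338%

40.6338%


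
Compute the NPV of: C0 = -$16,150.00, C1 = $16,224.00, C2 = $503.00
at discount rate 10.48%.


Formula: NPV = C0 + C1/(1+r) + C2/(1+r)^2
Discount C1: $16,224.00 / (1 + 0.1048) = $14,685.01
Discount C2: $503.00 / (1 + 0.1048)^2 = $412.10
NPV = -$16,150.00 + $14,685.01 + $412.10 = -$1,052.89

-$1,052.89


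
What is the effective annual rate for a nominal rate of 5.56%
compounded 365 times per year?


Formula: EAR = (1 + r/m)^m - 1
Period rate: r/m = 0.0556 / 365 = 0.000152
Compounding: (1 + 0.000152)^365 = 1.05717
EAR = 1.05717 - 1 = 0.05717

0.05717


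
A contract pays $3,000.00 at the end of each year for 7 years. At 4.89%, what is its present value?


Formula: PV = PMT * (1 - (1+r)^(-n)) / r
Discount factor: (1 + 0.0489)^(-7) = 0.715915
Bracket: 1 - 0.715915 = 0.284085
PV = $3,000.00 * 0.284085 / 0.0489 = $17,428.53

$17,428.53


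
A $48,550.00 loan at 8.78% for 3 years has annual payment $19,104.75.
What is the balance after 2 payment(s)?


Formula: Balance = PV*(1+r)^k - PMT*((1+r)^k - 1)/r
Growth: (1 + 0.0878)^2 = 1.183309
Accumulated factor: ((1+r)^k - 1)/r = 2.0878
Balance = $48,550.00 * 1.183309 - $19,104.75 * 2.0878
Balance = $17,562.75

$17,562.75


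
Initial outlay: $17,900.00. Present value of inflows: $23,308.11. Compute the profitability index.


Formula: PI = PV(cash flows) / initial investment
Substituting: PI = $23,308.11 / $17,900.00
PI = 1.3021

1.3021


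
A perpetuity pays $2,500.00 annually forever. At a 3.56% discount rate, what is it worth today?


Formula: PV = C / r
Substituting: PV = $2,500.00 / 0.0356
PV = $70,224.72

$70,224.72


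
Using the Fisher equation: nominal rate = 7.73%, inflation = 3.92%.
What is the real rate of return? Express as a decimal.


Formula: (1 + r_real) = (1 + r_nom) / (1 + inflation)
Substituting: (1 + r_real) = 1.0773 / 1.0392
(1 + r_real) = 1.036663
r_real = 1.036663 - 1 = 0.036663

0.036663


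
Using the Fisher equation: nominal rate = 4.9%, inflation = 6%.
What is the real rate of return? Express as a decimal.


Formula: (1 + r_real) = (1 + r_nom) / (1 + inflation)
Substituting: (1 + r_real) = 1.049 / 1.06
(1 + r_real) = 0.989623
r_real = 0.989623 - 1 = -0.010377

-0.010377


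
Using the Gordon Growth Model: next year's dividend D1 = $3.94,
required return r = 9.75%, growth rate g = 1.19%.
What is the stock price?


Formula: P = D1 / (r - g)
Spread: r - g = 0.0975 - 0.0119 = 0.0856
Substituting: P = $3.94 / 0.0856
P = $46.03

$46.03


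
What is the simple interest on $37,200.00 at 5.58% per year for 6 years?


Formula: I = P * r * t
Substituting: I = $37,200.00 * 0.0558 * 6
Step: I = $37,200.00 * 0.3348
I = $12,454.56

$12,454.56


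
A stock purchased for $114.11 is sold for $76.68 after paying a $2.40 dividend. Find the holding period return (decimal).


Formula: HPR = (P1 - P0 + D) / P0
Gain: $76.68 - $114.11 + $2.40 = -$35.03
HPR = -$35.03 / $114.11 = -0.307

-0.307


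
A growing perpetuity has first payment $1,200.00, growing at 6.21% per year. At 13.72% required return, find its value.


Formula: PV = C / (r - g)
Spread: r - g = 0.1372 - 0.0621 = 0.0751
Substituting: PV = $1,200.00 / 0.0751
PV = $15,978.70

$15,978.70


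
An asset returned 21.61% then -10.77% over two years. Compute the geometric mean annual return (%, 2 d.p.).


Formula: Geometric mean = ((1+r1)*(1+r2))^(1/2) - 1
Product: (1 + 0.2161) * (1 + -0.1077) = 1.2161 * 0.8923 = 1.085126
Square root: 1.085126^0.5 = 1.041694
Geometric mean = 1.041694 - 1 = 0.041694
As percentage: 4.17%

4.17%


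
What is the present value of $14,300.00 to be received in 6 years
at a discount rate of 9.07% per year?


Formula: PV = FV / (1 + r)^n
Substituting: PV = $14,300.00 / (1 + 0.0907)^6
Discount factor: (1.0907)^6 = 1.683573
PV = $14,300.00 / 1.683573 = $8,493.84

$8,493.84


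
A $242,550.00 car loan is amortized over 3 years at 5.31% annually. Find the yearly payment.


Formula: PMT = PV * r / (1 - (1+r)^(-n))
Denominator: 1 - (1 + 0.0531)^(-3) = 0.143769
Numerator: $242,550.00 * 0.0531 = 12879.405
PMT = 12879.405 / 0.143769 = $89,584.28

$89,584.28


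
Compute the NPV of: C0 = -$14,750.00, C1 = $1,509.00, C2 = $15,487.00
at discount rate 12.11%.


Formula: NPV = C0 + C1/(1+r) + C2/(1+r)^2
Discount C1: $1,509.00 / (1 + 0.1211) = $1,346.00
Discount C2: $15,487.00 / (1 + 0.1211)^2 = $12,321.93
NPV = -$14,750.00 + $1,346.00 + $12,321.93 = -$1,082.07

-$1,082.07


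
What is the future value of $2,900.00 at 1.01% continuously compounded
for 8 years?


Formula: FV = P * e^(r*t)
Exponent: r*t = 0.0101 * 8 = 0.0808
e^(0.0808) = 1.084154
FV = $2,900.00 * 1.084154 = $3,144.05

$3,144.05


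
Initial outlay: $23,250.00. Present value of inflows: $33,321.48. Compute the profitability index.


Formula: PI = PV(cash flows) / initial investment
Substituting: PI = $33,321.48 / $23,250.00
PI = 1.4332

1.4332


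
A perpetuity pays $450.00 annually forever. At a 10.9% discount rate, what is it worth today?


Formula: PV = C / r
Substituting: PV = $450.00 / 0.109
PV = $4,128.44

$4,128.44


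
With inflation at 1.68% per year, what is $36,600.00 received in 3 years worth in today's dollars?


Formula: Real value = nominal / (1 + inflation)^years
Price level: (1 + 0.0168)^3 = 1.051251
Real value = $36,600.00 / 1.051251 = $34,815.65

$34,815.65


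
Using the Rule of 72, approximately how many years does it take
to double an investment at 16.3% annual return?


Formula: Years ≈ 72 / r
Substituting: Years ≈ 72 / 16.3
Years ≈ 4.4

4.4 years


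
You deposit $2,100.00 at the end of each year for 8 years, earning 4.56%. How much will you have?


Formula: FV = PMT * ((1+r)^n - 1) / r
Growth factor: (1 + 0.0456)^8 = 1.428646
Numerator: 1.428646 - 1 = 0.428646
FV = $2,100.00 * 0.428646 / 0.0456 = $19,740.27

$19,740.27


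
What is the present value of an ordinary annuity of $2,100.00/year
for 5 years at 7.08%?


Formula: PV = PMT * (1 - (1+r)^(-n)) / r
Discount factor: (1 + 0.0708)^(-5) = 0.710327
Bracket: 1 - 0.710327 = 0.289673
PV = $2,100.00 * 0.289673 / 0.0708 = $8,592.00

$8,592.00


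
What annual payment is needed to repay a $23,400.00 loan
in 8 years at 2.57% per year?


Formula: PMT = PV * r / (1 - (1+r)^(-n))
Denominator: 1 - (1 + 0.0257)^(-8) = 0.183724
Numerator: $23,400.00 * 0.0257 = 601.38
PMT = 601.38 / 0.183724 = $3,273.28

$3,273.28


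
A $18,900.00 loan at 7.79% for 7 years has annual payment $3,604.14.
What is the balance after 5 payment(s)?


Formula: Balance = PV*(1+r)^k - PMT*((1+r)^k - 1)/r
Growth: (1 + 0.0779)^5 = 1.455098
Accumulated factor: ((1+r)^k - 1)/r = 5.842085
Balance = $18,900.00 * 1.455098 - $3,604.14 * 5.842085
Balance = $6,445.67

$6,445.67


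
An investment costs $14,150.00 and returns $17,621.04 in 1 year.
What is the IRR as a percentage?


Formula: IRR = C1/C0 - 1
Substituting: IRR = $17,621.04 / $14,150.00 - 1
Ratio: 1.245303 - 1 = 0.245303
IRR = 24.5303%

24.5303%


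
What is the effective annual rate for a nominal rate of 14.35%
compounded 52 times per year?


Formula: EAR = (1 + r/m)^m - 1
Period rate: r/m = 0.1435 / 52 = 0.00276
Compounding: (1 + 0.00276)^52 = 1.154079
EAR = 1.154079 - 1 = 0.154079

0.154079


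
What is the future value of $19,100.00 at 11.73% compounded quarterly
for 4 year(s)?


Formula: FV = P * (1 + r/m)^(m*t)
Period rate: r/m = 0.1173 / 4 = 0.029325
Total periods: m*t = 4 * 4 = 16
Growth factor: (1 + 0.029325)^16 = 1.587963
FV = $19,100.00 * 1.587963 = $30,330.09

$30,330.09


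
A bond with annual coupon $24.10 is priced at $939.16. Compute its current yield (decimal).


Formula: Current yield = annual coupon / price
Substituting: CY = $24.10 / $939.16
CY = 0.025661

0.025661


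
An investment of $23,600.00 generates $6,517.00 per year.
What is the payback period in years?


Formula: Payback = investment / annual cash flow
Substituting: Payback = $23,600.00 / $6,517.00
Payback = 3.6213 years

3.6213 years


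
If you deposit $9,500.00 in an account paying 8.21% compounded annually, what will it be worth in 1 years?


Formula: FV = P * (1 + r)^n
Substituting: FV = $9,500.00 * (1 + 0.0821)^1
Growth factor: (1.0821)^1 = 1.0821
FV = $9,500.00 * 1.0821 = $10,279.95

$10,279.95


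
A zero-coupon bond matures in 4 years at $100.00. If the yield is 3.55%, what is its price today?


Formula: Price = FV / (1 + r)^n
Substituting: Price = $100.00 / (1 + 0.0355)^4
Discount factor: (1.0355)^4 = 1.149742
Price = $100.00 / 1.149742 = $86.98

$86.98


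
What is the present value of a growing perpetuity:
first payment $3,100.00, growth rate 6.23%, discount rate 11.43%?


Formula: PV = C / (r - g)
Spread: r - g = 0.1143 - 0.0623 = 0.052
Substituting: PV = $3,100.00 / 0.052
PV = $59,615.38

$59,615.38


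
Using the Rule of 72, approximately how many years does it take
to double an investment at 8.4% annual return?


Formula: Years ≈ 72 / r
Substituting: Years ≈ 72 / 8.4
Years ≈ 8.6

8.6 years


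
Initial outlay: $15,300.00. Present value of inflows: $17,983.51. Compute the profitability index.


Formula: PI = PV(cash flows) / initial investment
Substituting: PI = $17,983.51 / $15,300.00
PI = 1.1754

1.1754


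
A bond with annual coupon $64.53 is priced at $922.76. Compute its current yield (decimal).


Formula: Current yield = annual coupon / price
Substituting: CY = $64.53 / $922.76
CY = 0.069932

0.069932


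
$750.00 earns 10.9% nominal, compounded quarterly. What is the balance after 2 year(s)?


Formula: FV = P * (1 + r/m)^(m*t)
Period rate: r/m = 0.109 / 4 = 0.02725
Total periods: m*t = 4 * 2 = 8
Growth factor: (1 + 0.02725)^8 = 1.239964
FV = $750.00 * 1.239964 = $929.97

$929.97


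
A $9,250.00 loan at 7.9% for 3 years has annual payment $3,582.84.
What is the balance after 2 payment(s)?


Formula: Balance = PV*(1+r)^k - PMT*((1+r)^k - 1)/r
Growth: (1 + 0.079)^2 = 1.164241
Accumulated factor: ((1+r)^k - 1)/r = 2.079
Balance = $9,250.00 * 1.164241 - $3,582.84 * 2.079
Balance = $3,320.50

$3,320.50


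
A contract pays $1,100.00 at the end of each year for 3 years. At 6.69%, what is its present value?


Formula: PV = PMT * (1 - (1+r)^(-n)) / r
Discount factor: (1 + 0.0669)^(-3) = 0.823434
Bracket: 1 - 0.823434 = 0.176566
PV = $1,100.00 * 0.176566 / 0.0669 = $2,903.18

$2,903.18


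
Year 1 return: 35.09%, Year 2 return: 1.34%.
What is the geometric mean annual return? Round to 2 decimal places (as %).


Formula: Geometric mean = ((1+r1)*(1+r2))^(1/2) - 1
Product: (1 + 0.3509) * (1 + 0.0134) = 1.3509 * 1.0134 = 1.369002
Square root: 1.369002^0.5 = 1.170044
Geometric mean = 1.170044 - 1 = 0.170044
As percentage: 17.00%

17.00%


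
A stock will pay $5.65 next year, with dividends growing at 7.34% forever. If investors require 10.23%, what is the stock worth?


Formula: P = D1 / (r - g)
Spread: r - g = 0.1023 - 0.0734 = 0.0289
Substituting: P = $5.65 / 0.0289
P = $195.50

$195.50


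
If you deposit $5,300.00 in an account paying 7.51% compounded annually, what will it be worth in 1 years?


Formula: FV = P * (1 + r)^n
Substituting: FV = $5,300.00 * (1 + 0.0751)^1
Growth factor: (1.0751)^1 = 1.0751
FV = $5,300.00 * 1.0751 = $5,698.03

$5,698.03


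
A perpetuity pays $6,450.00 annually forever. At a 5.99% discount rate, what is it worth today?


Formula: PV = C / r
Substituting: PV = $6,450.00 / 0.0599
PV = $107,679.47

$107,679.47


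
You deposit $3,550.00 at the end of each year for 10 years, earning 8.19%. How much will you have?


Formula: FV = PMT * ((1+r)^n - 1) / r
Growth factor: (1 + 0.0819)^10 = 2.197208
Numerator: 2.197208 - 1 = 1.197208
FV = $3,550.00 * 1.197208 / 0.0819 = $51,893.64

$51,893.64


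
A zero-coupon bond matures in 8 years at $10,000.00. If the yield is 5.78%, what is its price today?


Formula: Price = FV / (1 + r)^n
Substituting: Price = $10,000.00 / (1 + 0.0578)^8
Discount factor: (1.0578)^8 = 1.567576
Price = $10,000.00 / 1.567576 = $6,379.28

$6,379.28


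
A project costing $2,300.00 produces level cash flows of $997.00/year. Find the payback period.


Formula: Payback = investment / annual cash flow
Substituting: Payback = $2,300.00 / $997.00
Payback = 2.3069 years

2.3069 years


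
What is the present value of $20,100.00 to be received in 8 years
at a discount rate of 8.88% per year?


Formula: PV = FV / (1 + r)^n
Substituting: PV = $20,100.00 / (1 + 0.0888)^8
Discount factor: (1.0888)^8 = 1.975081
PV = $20,100.00 / 1.975081 = $10,176.80

$10,176.80


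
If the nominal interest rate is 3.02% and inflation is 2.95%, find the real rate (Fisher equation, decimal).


Formula: (1 + r_real) = (1 + r_nom) / (1 + inflation)
Substituting: (1 + r_real) = 1.0302 / 1.0295
(1 + r_real) = 1.00068
r_real = 1.00068 - 1 = 0.00068

0.00068


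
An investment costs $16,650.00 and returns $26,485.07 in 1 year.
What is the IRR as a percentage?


Formula: IRR = C1/C0 - 1
Substituting: IRR = $26,485.07 / $16,650.00 - 1
Ratio: 1.590695 - 1 = 0.590695
IRR = 59.0695%

59.0695%


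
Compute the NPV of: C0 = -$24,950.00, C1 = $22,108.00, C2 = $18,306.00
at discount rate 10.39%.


Formula: NPV = C0 + C1/(1+r) + C2/(1+r)^2
Discount C1: $22,108.00 / (1 + 0.1039) = $20,027.18
Discount C2: $18,306.00 / (1 + 0.1039)^2 = $15,022.22
NPV = -$24,950.00 + $20,027.18 + $15,022.22 = $10,099.39

$10,099.39


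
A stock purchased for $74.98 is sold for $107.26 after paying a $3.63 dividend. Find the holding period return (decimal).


Formula: HPR = (P1 - P0 + D) / P0
Gain: $107.26 - $74.98 + $3.63 = $35.91
HPR = $35.91 / $74.98 = 0.4789

0.4789


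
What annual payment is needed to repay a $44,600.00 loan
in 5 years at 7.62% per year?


Formula: PMT = PV * r / (1 - (1+r)^(-n))
Denominator: 1 - (1 + 0.0762)^(-5) = 0.307316
Numerator: $44,600.00 * 0.0762 = 3398.52
PMT = 3398.52 / 0.307316 = $11,058.71

$11,058.71


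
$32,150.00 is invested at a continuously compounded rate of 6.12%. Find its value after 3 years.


Formula: FV = P * e^(r*t)
Exponent: r*t = 0.0612 * 3 = 0.1836
e^(0.1836) = 1.201535
FV = $32,150.00 * 1.201535 = $38,629.35

$38,629.35


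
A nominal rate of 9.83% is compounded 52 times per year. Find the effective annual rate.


Formula: EAR = (1 + r/m)^m - 1
Period rate: r/m = 0.0983 / 52 = 0.00189
Compounding: (1 + 0.00189)^52 = 1.103191
EAR = 1.103191 - 1 = 0.103191

0.103191


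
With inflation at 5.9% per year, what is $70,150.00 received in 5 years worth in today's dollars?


Formula: Real value = nominal / (1 + inflation)^years
Price level: (1 + 0.059)^5 = 1.331925
Real value = $70,150.00 / 1.331925 = $52,668.13

$52,668.13


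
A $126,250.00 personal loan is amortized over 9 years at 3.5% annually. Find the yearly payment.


Formula: PMT = PV * r / (1 - (1+r)^(-n))
Denominator: 1 - (1 + 0.035)^(-9) = 0.266269
Numerator: $126,250.00 * 0.035 = 4418.75
PMT = 4418.75 / 0.266269 = $16,595.06

$16,595.06


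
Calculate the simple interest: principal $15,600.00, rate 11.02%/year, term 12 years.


Formula: I = P * r * t
Substituting: I = $15,600.00 * 0.1102 * 12
Step: I = $15,600.00 * 1.3224
I = $20,629.44

$20,629.44


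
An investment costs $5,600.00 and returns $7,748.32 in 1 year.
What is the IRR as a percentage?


Formula: IRR = C1/C0 - 1
Substituting: IRR = $7,748.32 / $5,600.00 - 1
Ratio: 1.383629 - 1 = 0.383629
IRR = 38.3629%

38.3629%


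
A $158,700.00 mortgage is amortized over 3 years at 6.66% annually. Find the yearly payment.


Formula: PMT = PV * r / (1 - (1+r)^(-n))
Denominator: 1 - (1 + 0.0666)^(-3) = 0.175871
Numerator: $158,700.00 * 0.0666 = 10569.42
PMT = 10569.42 / 0.175871 = $60,097.61

$60,097.61


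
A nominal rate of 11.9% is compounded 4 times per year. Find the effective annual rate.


Formula: EAR = (1 + r/m)^m - 1
Period rate: r/m = 0.119 / 4 = 0.02975
Compounding: (1 + 0.02975)^4 = 1.124416
EAR = 1.124416 - 1 = 0.124416

0.124416


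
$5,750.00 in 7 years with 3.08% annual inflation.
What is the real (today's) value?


Formula: Real value = nominal / (1 + inflation)^years
Price level: (1 + 0.0308)^7 = 1.236576
Real value = $5,750.00 / 1.236576 = $4,649.94

$4,649.94


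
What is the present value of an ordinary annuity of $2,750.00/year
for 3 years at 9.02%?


Formula: PV = PMT * (1 - (1+r)^(-n)) / r
Discount factor: (1 + 0.0902)^(-3) = 0.771759
Bracket: 1 - 0.771759 = 0.228241
PV = $2,750.00 * 0.228241 / 0.0902 = $6,958.58

$6,958.58


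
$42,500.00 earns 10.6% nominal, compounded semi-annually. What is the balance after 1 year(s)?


Formula: FV = P * (1 + r/m)^(m*t)
Period rate: r/m = 0.106 / 2 = 0.053
Total periods: m*t = 2 * 1 = 2
Growth factor: (1 + 0.053)^2 = 1.108809
FV = $42,500.00 * 1.108809 = $47,124.38

$47,124.38


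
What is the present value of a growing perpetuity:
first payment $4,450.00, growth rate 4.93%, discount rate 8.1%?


Formula: PV = C / (r - g)
Spread: r - g = 0.081 - 0.0493 = 0.0317
Substituting: PV = $4,450.00 / 0.0317
PV = $140,378.55

$140,378.55


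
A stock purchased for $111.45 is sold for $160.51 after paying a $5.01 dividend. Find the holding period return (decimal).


Formula: HPR = (P1 - P0 + D) / P0
Gain: $160.51 - $111.45 + $5.01 = $54.07
HPR = $54.07 / $111.45 = 0.4852

0.4852


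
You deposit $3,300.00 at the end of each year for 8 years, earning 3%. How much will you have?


Formula: FV = PMT * ((1+r)^n - 1) / r
Growth factor: (1 + 0.03)^8 = 1.26677
Numerator: 1.26677 - 1 = 0.26677
FV = $3,300.00 * 0.26677 / 0.03 = $29,344.71

$29,344.71


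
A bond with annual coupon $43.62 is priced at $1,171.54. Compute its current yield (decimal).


Formula: Current yield = annual coupon / price
Substituting: CY = $43.62 / $1,171.54
CY = 0.037233

0.037233


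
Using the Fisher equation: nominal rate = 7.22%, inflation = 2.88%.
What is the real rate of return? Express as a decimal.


Formula: (1 + r_real) = (1 + r_nom) / (1 + inflation)
Substituting: (1 + r_real) = 1.0722 / 1.0288
(1 + r_real) = 1.042185
r_real = 1.042185 - 1 = 0.042185

0.042185


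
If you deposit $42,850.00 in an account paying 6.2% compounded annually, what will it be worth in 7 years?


Formula: FV = P * (1 + r)^n
Substituting: FV = $42,850.00 * (1 + 0.062)^7
Growth factor: (1.062)^7 = 1.523602
FV = $42,850.00 * 1.523602 = $65,286.36

$65,286.36


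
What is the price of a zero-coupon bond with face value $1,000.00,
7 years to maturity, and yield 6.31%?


Formula: Price = FV / (1 + r)^n
Substituting: Price = $1,000.00 / (1 + 0.0631)^7
Discount factor: (1.0631)^7 = 1.534684
Price = $1,000.00 / 1.534684 = $651.60

$651.60


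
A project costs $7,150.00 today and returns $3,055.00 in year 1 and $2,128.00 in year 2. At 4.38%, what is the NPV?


Formula: NPV = C0 + C1/(1+r) + C2/(1+r)^2
Discount C1: $3,055.00 / (1 + 0.0438) = $2,926.81
Discount C2: $2,128.00 / (1 + 0.0438)^2 = $1,953.16
NPV = -$7,150.00 + $2,926.81 + $1,953.16 = -$2,270.04

-$2,270.04


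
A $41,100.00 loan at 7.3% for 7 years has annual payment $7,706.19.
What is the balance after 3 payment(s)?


Formula: Balance = PV*(1+r)^k - PMT*((1+r)^k - 1)/r
Growth: (1 + 0.073)^3 = 1.235376
Accumulated factor: ((1+r)^k - 1)/r = 3.224329
Balance = $41,100.00 * 1.235376 - $7,706.19 * 3.224329
Balance = $25,926.66

$25,926.66


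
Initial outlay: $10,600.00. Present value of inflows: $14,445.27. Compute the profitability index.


Formula: PI = PV(cash flows) / initial investment
Substituting: PI = $14,445.27 / $10,600.00
PI = 1.3628

1.3628


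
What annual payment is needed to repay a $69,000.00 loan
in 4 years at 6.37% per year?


Formula: PMT = PV * r / (1 - (1+r)^(-n))
Denominator: 1 - (1 + 0.0637)^(-4) = 0.21887
Numerator: $69,000.00 * 0.0637 = 4395.3
PMT = 4395.3 / 0.21887 = $20,081.79

$20,081.79


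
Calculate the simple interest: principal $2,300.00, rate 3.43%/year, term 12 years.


Formula: I = P * r * t
Substituting: I = $2,300.00 * 0.0343 * 12
Step: I = $2,300.00 * 0.4116
I = $946.68

$946.68


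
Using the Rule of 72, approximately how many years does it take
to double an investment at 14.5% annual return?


Formula: Years ≈ 72 / r
Substituting: Years ≈ 72 / 14.5
Years ≈ 5.0

5.0 years


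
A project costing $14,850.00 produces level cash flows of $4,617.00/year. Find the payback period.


Formula: Payback = investment / annual cash flow
Substituting: Payback = $14,850.00 / $4,617.00
Payback = 3.2164 years

3.2164 years


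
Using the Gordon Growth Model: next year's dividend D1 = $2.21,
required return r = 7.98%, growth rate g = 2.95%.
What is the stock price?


Formula: P = D1 / (r - g)
Spread: r - g = 0.0798 - 0.0295 = 0.0503
Substituting: P = $2.21 / 0.0503
P = $43.94

$43.94


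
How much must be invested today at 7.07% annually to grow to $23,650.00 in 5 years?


Formula: PV = FV / (1 + r)^n
Substituting: PV = $23,650.00 / (1 + 0.0707)^5
Discount factor: (1.0707)^5 = 1.407146
PV = $23,650.00 / 1.407146 = $16,807.07

$16,807.07


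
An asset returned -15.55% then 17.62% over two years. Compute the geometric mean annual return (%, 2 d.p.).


Formula: Geometric mean = ((1+r1)*(1+r2))^(1/2) - 1
Product: (1 + -0.1555) * (1 + 0.1762) = 0.8445 * 1.1762 = 0.993301
Square root: 0.993301^0.5 = 0.996645
Geometric mean = 0.996645 - 1 = -0.003355
As percentage: -0.34%

-0.34%


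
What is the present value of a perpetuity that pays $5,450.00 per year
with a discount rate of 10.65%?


Formula: PV = C / r
Substituting: PV = $5,450.00 / 0.1065
PV = $51,173.71

$51,173.71


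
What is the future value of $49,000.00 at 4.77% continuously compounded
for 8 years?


Formula: FV = P * e^(r*t)
Exponent: r*t = 0.0477 * 8 = 0.3816
e^(0.3816) = 1.464626
FV = $49,000.00 * 1.464626 = $71,766.68

$71,766.68


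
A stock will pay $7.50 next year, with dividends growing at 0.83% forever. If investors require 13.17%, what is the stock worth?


Formula: P = D1 / (r - g)
Spread: r - g = 0.1317 - 0.0083 = 0.1234
Substituting: P = $7.50 / 0.1234
P = $60.78

$60.78


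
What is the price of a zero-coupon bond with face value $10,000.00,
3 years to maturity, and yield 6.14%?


Formula: Price = FV / (1 + r)^n
Substituting: Price = $10,000.00 / (1 + 0.0614)^3
Discount factor: (1.0614)^3 = 1.195741
Price = $10,000.00 / 1.195741 = $8,363.01

$8,363.01


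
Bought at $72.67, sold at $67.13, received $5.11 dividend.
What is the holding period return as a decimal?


Formula: HPR = (P1 - P0 + D) / P0
Gain: $67.13 - $72.67 + $5.11 = -$0.43
HPR = -$0.43 / $72.67 = -0.0059

-0.0059


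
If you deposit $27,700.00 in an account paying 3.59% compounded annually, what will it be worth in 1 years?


Formula: FV = P * (1 + r)^n
Substituting: FV = $27,700.00 * (1 + 0.0359)^1
Growth factor: (1.0359)^1 = 1.0359
FV = $27,700.00 * 1.0359 = $28,694.43

$28,694.43


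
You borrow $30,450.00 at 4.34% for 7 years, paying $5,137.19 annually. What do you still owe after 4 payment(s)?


Formula: Balance = PV*(1+r)^k - PMT*((1+r)^k - 1)/r
Growth: (1 + 0.0434)^4 = 1.185232
Accumulated factor: ((1+r)^k - 1)/r = 4.268016
Balance = $30,450.00 * 1.185232 - $5,137.19 * 4.268016
Balance = $14,164.70

$14,164.70


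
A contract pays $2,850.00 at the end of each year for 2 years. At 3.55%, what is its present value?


Formula: PV = PMT * (1 - (1+r)^(-n)) / r
Discount factor: (1 + 0.0355)^(-2) = 0.932609
Bracket: 1 - 0.932609 = 0.067391
PV = $2,850.00 * 0.067391 / 0.0355 = $5,410.23

$5,410.23


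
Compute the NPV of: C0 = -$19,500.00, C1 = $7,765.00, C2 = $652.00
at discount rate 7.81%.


Formula: NPV = C0 + C1/(1+r) + C2/(1+r)^2
Discount C1: $7,765.00 / (1 + 0.0781) = $7,202.49
Discount C2: $652.00 / (1 + 0.0781)^2 = $560.96
NPV = -$19,500.00 + $7,202.49 + $560.96 = -$11,736.56

-$11,736.56


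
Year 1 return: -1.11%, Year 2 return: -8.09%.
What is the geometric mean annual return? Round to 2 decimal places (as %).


Formula: Geometric mean = ((1+r1)*(1+r2))^(1/2) - 1
Product: (1 + -0.0111) * (1 + -0.0809) = 0.9889 * 0.9191 = 0.908898
Square root: 0.908898^0.5 = 0.953361
Geometric mean = 0.953361 - 1 = -0.046639
As percentage: -4.66%

-4.66%


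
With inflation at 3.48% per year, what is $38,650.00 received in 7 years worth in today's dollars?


Formula: Real value = nominal / (1 + inflation)^years
Price level: (1 + 0.0348)^7 = 1.270559
Real value = $38,650.00 / 1.270559 = $30,419.67

$30,419.67


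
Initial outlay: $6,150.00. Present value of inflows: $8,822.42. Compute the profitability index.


Formula: PI = PV(cash flows) / initial investment
Substituting: PI = $8,822.42 / $6,150.00
PI = 1.4345

1.4345


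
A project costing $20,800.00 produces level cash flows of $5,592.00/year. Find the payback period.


Formula: Payback = investment / annual cash flow
Substituting: Payback = $20,800.00 / $5,592.00
Payback = 3.7196 years

3.7196 years


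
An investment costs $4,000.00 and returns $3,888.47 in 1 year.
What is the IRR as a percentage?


Formula: IRR = C1/C0 - 1
Substituting: IRR = $3,888.47 / $4,000.00 - 1
Ratio: 0.972117 - 1 = -0.027883
IRR = -2.7883%

-2.7883%


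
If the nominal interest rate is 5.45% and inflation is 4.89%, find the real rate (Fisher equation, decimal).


Formula: (1 + r_real) = (1 + r_nom) / (1 + inflation)
Substituting: (1 + r_real) = 1.0545 / 1.0489
(1 + r_real) = 1.005339
r_real = 1.005339 - 1 = 0.005339

0.005339


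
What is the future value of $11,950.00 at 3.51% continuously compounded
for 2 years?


Formula: FV = P * e^(r*t)
Exponent: r*t = 0.0351 * 2 = 0.0702
e^(0.0702) = 1.072723
FV = $11,950.00 * 1.072723 = $12,819.04

$12,819.04


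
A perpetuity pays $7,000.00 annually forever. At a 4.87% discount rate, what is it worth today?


Formula: PV = C / r
Substituting: PV = $7,000.00 / 0.0487
PV = $143,737.17

$143,737.17


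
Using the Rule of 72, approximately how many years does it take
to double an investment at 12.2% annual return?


Formula: Years ≈ 72 / r
Substituting: Years ≈ 72 / 12.2
Years ≈ 5.9

5.9 years


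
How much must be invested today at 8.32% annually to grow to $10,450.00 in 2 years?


Formula: PV = FV / (1 + r)^n
Substituting: PV = $10,450.00 / (1 + 0.0832)^2
Discount factor: (1.0832)^2 = 1.173322
PV = $10,450.00 / 1.173322 = $8,906.33

$8,906.33


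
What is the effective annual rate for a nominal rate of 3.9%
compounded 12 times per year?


Formula: EAR = (1 + r/m)^m - 1
Period rate: r/m = 0.039 / 12 = 0.00325
Compounding: (1 + 0.00325)^12 = 1.039705
EAR = 1.039705 - 1 = 0.039705

0.039705


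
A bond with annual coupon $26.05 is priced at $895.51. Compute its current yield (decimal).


Formula: Current yield = annual coupon / price
Substituting: CY = $26.05 / $895.51
CY = 0.02909

0.02909


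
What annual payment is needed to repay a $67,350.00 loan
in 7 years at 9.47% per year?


Formula: PMT = PV * r / (1 - (1+r)^(-n))
Denominator: 1 - (1 + 0.0947)^(-7) = 0.469196
Numerator: $67,350.00 * 0.0947 = 6378.045
PMT = 6378.045 / 0.469196 = $13,593.56

$13,593.56


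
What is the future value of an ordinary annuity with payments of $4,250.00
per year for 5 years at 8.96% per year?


Formula: FV = PMT * ((1+r)^n - 1) / r
Growth factor: (1 + 0.0896)^5 = 1.535803
Numerator: 1.535803 - 1 = 0.535803
FV = $4,250.00 * 0.535803 / 0.0896 = $25,414.76

$25,414.76


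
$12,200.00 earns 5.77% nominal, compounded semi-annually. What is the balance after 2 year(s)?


Formula: FV = P * (1 + r/m)^(m*t)
Period rate: r/m = 0.0577 / 2 = 0.02885
Total periods: m*t = 2 * 2 = 4
Growth factor: (1 + 0.02885)^4 = 1.120491
FV = $12,200.00 * 1.120491 = $13,669.99

$13,669.99


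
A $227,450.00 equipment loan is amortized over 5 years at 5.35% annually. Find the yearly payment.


Formula: PMT = PV * r / (1 - (1+r)^(-n))
Denominator: 1 - (1 + 0.0535)^(-5) = 0.229403
Numerator: $227,450.00 * 0.0535 = 12168.575
PMT = 12168.575 / 0.229403 = $53,044.53

$53,044.53


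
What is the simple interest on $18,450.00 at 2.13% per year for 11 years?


Formula: I = P * r * t
Substituting: I = $18,450.00 * 0.0213 * 11
Step: I = $18,450.00 * 0.2343
I = $4,322.84

$4,322.84


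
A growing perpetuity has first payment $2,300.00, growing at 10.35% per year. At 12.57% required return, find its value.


Formula: PV = C / (r - g)
Spread: r - g = 0.1257 - 0.1035 = 0.0222
Substituting: PV = $2,300.00 / 0.0222
PV = $103,603.60

$103,603.60


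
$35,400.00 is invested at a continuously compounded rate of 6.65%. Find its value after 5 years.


Formula: FV = P * e^(r*t)
Exponent: r*t = 0.0665 * 5 = 0.3325
e^(0.3325) = 1.39445
FV = $35,400.00 * 1.39445 = $49,363.53

$49,363.53


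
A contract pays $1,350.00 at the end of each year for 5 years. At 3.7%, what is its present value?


Formula: PV = PMT * (1 - (1+r)^(-n)) / r
Discount factor: (1 + 0.037)^(-5) = 0.833885
Bracket: 1 - 0.833885 = 0.166115
PV = $1,350.00 * 0.166115 / 0.037 = $6,060.95

$6,060.95


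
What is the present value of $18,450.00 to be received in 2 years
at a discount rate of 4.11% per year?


Formula: PV = FV / (1 + r)^n
Substituting: PV = $18,450.00 / (1 + 0.0411)^2
Discount factor: (1.0411)^2 = 1.083889
PV = $18,450.00 / 1.083889 = $17,022.03

$17,022.03


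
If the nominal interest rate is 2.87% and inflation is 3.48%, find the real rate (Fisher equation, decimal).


Formula: (1 + r_real) = (1 + r_nom) / (1 + inflation)
Substituting: (1 + r_real) = 1.0287 / 1.0348
(1 + r_real) = 0.994105
r_real = 0.994105 - 1 = -0.005895

-0.005895


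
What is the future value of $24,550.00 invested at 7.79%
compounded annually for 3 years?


Formula: FV = P * (1 + r)^n
Substituting: FV = $24,550.00 * (1 + 0.0779)^3
Growth factor: (1.0779)^3 = 1.252378
FV = $24,550.00 * 1.252378 = $30,745.88

$30,745.88


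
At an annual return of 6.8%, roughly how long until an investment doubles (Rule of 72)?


Formula: Years ≈ 72 / r
Substituting: Years ≈ 72 / 6.8
Years ≈ 10.6

10.6 years


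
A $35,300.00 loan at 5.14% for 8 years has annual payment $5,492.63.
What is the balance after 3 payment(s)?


Formula: Balance = PV*(1+r)^k - PMT*((1+r)^k - 1)/r
Growth: (1 + 0.0514)^3 = 1.162262
Accumulated factor: ((1+r)^k - 1)/r = 3.156842
Balance = $35,300.00 * 1.162262 - $5,492.63 * 3.156842
Balance = $23,688.47

$23,688.47


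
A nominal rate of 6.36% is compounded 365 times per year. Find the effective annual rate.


Formula: EAR = (1 + r/m)^m - 1
Period rate: r/m = 0.0636 / 365 = 0.000174
Compounding: (1 + 0.000174)^365 = 1.06566
EAR = 1.06566 - 1 = 0.06566

0.06566
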